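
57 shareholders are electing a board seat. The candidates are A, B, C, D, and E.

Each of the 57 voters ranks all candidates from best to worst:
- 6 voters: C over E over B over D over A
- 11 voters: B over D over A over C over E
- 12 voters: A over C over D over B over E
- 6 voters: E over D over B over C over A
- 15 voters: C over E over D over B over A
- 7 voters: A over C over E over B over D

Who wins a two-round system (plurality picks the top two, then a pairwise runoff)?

A

Round 1 first-place votes: A 19, B 11, C 21, D 0, E 6. C and A advance.
Runoff: C is ranked above A on 27 ballots, A above C on 30.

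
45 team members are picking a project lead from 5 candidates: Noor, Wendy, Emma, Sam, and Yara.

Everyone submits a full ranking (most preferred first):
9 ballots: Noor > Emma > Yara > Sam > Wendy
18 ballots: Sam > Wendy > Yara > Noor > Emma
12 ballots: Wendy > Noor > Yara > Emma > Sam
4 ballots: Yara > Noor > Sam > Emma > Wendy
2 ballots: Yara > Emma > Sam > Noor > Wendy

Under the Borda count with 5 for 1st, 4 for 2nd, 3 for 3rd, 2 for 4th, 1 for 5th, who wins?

Noor

Noor: 9×5 + 18×2 + 12×4 + 4×4 + 2×2 = 149
Wendy: 9×1 + 18×4 + 12×5 + 4×1 + 2×1 = 147
Emma: 9×4 + 18×1 + 12×2 + 4×2 + 2×4 = 94
Sam: 9×2 + 18×5 + 12×1 + 4×3 + 2×3 = 138
Yara: 9×3 + 18×3 + 12×3 + 4×5 + 2×5 = 147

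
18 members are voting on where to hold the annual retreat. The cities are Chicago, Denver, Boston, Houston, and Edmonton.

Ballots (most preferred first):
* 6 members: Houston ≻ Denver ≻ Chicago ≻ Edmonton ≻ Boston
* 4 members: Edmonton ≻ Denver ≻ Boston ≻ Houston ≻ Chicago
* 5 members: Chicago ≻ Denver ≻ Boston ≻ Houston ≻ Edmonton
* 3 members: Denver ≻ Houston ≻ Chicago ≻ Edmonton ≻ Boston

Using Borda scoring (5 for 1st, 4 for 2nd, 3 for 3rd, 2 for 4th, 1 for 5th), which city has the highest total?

Chicago: 6×3 + 4×1 + 5×5 + 3×3 = 56
Denver: 6×4 + 4×4 + 5×4 + 3×5 = 75
Boston: 6×1 + 4×3 + 5×3 + 3×1 = 36
Houston: 6×5 + 4×2 + 5×2 + 3×4 = 60
Edmonton: 6×2 + 4×5 + 5×1 + 3×2 = 43

Denver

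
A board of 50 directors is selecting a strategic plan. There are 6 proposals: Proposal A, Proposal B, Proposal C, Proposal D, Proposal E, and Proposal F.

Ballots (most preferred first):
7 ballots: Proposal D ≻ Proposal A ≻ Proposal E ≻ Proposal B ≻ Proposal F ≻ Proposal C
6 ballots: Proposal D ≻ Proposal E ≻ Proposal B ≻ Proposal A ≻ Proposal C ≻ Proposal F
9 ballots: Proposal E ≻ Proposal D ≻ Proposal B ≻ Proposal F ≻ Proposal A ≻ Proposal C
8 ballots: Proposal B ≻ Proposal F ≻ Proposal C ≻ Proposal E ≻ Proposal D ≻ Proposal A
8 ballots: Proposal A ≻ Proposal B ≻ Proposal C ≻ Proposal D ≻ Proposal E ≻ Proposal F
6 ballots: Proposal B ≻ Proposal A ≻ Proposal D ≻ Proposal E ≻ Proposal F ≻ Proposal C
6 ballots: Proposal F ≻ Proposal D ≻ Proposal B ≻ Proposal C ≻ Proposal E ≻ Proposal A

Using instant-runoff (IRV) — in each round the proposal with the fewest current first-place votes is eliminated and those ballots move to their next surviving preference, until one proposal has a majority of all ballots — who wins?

Round 1: Proposal A 8, Proposal B 14, Proposal C 0, Proposal D 13, Proposal E 9, Proposal F 6. Proposal C eliminated.
Round 2: Proposal A 8, Proposal B 14, Proposal D 13, Proposal E 9, Proposal F 6. Proposal F eliminated.
Round 3: Proposal A 8, Proposal B 14, Proposal D 19, Proposal E 9. Proposal A eliminated.
Round 4: Proposal B 22, Proposal D 19, Proposal E 9. Proposal E eliminated.
Round 5: Proposal B 22, Proposal D 28. Proposal D has a majority (≥26).

Proposal D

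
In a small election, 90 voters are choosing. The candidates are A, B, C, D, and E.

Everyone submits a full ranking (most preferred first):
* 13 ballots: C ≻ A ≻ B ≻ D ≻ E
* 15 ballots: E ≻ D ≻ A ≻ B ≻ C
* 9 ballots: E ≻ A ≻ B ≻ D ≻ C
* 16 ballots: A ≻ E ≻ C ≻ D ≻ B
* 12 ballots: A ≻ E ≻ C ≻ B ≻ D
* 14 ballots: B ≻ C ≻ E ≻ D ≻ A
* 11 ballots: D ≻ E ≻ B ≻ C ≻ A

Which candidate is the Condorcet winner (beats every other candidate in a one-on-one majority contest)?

E vs A: 49–41
E vs B: 63–27
E vs C: 63–27
E vs D: 66–24
E beats every other candidate.

E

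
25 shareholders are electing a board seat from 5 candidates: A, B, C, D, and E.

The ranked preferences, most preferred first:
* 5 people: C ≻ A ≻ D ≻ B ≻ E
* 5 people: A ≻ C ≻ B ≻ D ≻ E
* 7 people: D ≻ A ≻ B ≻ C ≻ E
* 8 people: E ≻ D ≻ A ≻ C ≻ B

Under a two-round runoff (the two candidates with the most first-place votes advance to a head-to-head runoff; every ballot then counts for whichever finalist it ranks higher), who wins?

Round 1 first-place votes: A 5, B 0, C 5, D 7, E 8. E and D advance.
Runoff: E is ranked above D on 8 ballots, D above E on 17.

D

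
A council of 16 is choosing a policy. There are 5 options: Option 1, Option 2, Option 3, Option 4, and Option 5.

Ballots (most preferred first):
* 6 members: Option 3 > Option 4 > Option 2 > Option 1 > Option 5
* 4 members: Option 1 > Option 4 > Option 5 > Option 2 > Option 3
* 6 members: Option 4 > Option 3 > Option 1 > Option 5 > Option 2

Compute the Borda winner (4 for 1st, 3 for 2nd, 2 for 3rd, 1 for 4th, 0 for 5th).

Option 4

Option 1: 6×1 + 4×4 + 6×2 = 34
Option 2: 6×2 + 4×1 + 6×0 = 16
Option 3: 6×4 + 4×0 + 6×3 = 42
Option 4: 6×3 + 4×3 + 6×4 = 54
Option 5: 6×0 + 4×2 + 6×1 = 14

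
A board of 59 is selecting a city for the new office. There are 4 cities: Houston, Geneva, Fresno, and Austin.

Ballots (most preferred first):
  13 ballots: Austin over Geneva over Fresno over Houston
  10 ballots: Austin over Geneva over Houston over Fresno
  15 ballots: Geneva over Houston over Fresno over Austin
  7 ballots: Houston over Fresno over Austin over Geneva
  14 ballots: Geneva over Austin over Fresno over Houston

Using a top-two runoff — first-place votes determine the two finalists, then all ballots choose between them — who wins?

Austin

Round 1 first-place votes: Houston 7, Geneva 29, Fresno 0, Austin 23. Geneva and Austin advance.
Runoff: Geneva is ranked above Austin on 29 ballots, Austin above Geneva on 30.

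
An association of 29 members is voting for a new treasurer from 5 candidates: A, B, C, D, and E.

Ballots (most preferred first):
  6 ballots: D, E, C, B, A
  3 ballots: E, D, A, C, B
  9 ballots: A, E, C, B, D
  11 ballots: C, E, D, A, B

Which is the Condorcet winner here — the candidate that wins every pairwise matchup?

E vs A: 20–9
E vs B: 29–0
E vs C: 18–11
E vs D: 23–6
E beats every other candidate.

E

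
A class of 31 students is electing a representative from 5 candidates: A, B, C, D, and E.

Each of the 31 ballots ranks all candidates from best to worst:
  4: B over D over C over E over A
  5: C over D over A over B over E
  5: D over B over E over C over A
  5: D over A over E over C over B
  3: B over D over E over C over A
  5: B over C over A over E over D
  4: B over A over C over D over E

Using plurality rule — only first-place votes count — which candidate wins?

First-place votes: A 0, B 16, C 5, D 10, E 0.

B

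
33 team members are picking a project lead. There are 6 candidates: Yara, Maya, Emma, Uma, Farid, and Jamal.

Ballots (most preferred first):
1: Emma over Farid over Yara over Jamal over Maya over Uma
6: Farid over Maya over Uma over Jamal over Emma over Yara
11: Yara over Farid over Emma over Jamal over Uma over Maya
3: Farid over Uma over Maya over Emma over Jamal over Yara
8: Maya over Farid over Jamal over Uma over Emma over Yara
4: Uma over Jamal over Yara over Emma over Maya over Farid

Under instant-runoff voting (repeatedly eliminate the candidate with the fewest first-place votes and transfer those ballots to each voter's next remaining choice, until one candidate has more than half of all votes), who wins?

Round 1: Yara 11, Maya 8, Emma 1, Uma 4, Farid 9, Jamal 0. Jamal eliminated.
Round 2: Yara 11, Maya 8, Emma 1, Uma 4, Farid 9. Emma eliminated.
Round 3: Yara 11, Maya 8, Uma 4, Farid 10. Uma eliminated.
Round 4: Yara 15, Maya 8, Farid 10. Maya eliminated.
Round 5: Yara 15, Farid 18. Farid has a majority (≥17).

Farid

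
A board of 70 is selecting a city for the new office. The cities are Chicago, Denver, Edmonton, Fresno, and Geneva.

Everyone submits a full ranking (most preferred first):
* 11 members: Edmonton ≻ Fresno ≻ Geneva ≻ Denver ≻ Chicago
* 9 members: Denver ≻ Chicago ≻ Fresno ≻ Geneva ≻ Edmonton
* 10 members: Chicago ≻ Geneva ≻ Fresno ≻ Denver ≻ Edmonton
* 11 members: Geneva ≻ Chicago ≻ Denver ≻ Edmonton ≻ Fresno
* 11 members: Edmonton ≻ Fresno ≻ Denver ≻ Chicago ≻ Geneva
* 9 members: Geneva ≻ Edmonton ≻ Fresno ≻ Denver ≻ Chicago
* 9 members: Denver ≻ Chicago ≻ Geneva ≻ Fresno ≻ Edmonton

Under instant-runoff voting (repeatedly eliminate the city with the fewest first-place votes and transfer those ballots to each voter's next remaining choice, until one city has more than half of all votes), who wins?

Geneva

Round 1: Chicago 10, Denver 18, Edmonton 22, Fresno 0, Geneva 20. Fresno eliminated.
Round 2: Chicago 10, Denver 18, Edmonton 22, Geneva 20. Chicago eliminated.
Round 3: Denver 18, Edmonton 22, Geneva 30. Denver eliminated.
Round 4: Edmonton 22, Geneva 48. Geneva has a majority (≥36).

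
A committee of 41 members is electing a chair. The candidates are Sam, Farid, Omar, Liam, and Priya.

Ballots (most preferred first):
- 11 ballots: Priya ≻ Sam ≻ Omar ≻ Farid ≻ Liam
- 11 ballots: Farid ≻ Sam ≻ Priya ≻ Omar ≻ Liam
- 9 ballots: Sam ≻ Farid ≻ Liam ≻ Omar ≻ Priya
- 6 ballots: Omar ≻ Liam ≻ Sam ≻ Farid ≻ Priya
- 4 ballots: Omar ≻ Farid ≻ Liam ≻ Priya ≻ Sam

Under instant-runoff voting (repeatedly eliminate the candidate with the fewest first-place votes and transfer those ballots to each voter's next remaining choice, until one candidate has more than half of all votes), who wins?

Round 1: Sam 9, Farid 11, Omar 10, Liam 0, Priya 11. Liam eliminated.
Round 2: Sam 9, Farid 11, Omar 10, Priya 11. Sam eliminated.
Round 3: Farid 20, Omar 10, Priya 11. Omar eliminated.
Round 4: Farid 30, Priya 11. Farid has a majority (≥21).

Farid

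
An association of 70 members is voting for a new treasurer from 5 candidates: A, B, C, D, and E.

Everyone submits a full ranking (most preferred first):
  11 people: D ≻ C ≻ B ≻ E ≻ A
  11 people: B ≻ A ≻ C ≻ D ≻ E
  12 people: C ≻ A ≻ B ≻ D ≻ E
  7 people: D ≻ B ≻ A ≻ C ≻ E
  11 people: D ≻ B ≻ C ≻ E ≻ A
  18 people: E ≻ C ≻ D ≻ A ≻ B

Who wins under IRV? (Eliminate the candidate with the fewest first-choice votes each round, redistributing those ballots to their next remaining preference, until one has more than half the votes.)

Round 1: A 0, B 11, C 12, D 29, E 18. A eliminated.
Round 2: B 11, C 12, D 29, E 18. B eliminated.
Round 3: C 23, D 29, E 18. E eliminated.
Round 4: C 41, D 29. C has a majority (≥36).

C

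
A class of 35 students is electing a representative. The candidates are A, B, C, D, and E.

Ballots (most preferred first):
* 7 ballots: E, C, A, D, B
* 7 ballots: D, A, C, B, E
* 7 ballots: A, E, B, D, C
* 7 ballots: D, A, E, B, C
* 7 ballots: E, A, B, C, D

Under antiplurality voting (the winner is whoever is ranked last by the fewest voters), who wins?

Last-place votes: A 0, B 7, C 14, D 7, E 7.

A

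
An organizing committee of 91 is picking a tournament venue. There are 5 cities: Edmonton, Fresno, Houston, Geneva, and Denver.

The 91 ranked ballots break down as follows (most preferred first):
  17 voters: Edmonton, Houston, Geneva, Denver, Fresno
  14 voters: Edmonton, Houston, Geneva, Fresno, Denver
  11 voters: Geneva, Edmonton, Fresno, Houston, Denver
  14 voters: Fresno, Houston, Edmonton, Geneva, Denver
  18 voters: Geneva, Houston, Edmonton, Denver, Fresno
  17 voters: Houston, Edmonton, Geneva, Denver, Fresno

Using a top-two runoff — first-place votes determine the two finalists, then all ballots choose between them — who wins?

Round 1 first-place votes: Edmonton 31, Fresno 14, Houston 17, Geneva 29, Denver 0. Edmonton and Geneva advance.
Runoff: Edmonton is ranked above Geneva on 62 ballots, Geneva above Edmonton on 29.

Edmonton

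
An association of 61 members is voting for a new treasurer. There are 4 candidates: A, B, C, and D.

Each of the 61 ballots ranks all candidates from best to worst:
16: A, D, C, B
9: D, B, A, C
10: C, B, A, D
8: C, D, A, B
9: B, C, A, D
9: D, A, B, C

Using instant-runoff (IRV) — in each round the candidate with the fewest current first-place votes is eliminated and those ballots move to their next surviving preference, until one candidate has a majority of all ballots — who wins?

D

Round 1: A 16, B 9, C 18, D 18. B eliminated.
Round 2: A 16, C 27, D 18. A eliminated.
Round 3: C 27, D 34. D has a majority (≥31).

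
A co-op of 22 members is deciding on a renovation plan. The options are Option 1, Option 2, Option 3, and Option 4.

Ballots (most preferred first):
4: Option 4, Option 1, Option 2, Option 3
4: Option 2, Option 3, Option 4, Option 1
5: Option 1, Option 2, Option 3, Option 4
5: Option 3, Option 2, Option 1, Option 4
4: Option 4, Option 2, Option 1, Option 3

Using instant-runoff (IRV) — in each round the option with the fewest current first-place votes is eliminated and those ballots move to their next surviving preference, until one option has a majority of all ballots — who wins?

Round 1: Option 1 5, Option 2 4, Option 3 5, Option 4 8. Option 2 eliminated.
Round 2: Option 1 5, Option 3 9, Option 4 8. Option 1 eliminated.
Round 3: Option 3 14, Option 4 8. Option 3 has a majority (≥12).

Option 3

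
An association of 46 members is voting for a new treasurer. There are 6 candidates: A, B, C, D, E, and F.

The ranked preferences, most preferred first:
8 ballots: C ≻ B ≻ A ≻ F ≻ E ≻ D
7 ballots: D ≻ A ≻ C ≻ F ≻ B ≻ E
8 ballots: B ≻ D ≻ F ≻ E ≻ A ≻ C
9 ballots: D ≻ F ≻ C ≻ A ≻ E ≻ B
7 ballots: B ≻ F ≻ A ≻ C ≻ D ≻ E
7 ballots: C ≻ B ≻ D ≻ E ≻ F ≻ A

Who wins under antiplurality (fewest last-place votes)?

F

Last-place votes: A 7, B 9, C 8, D 8, E 14, F 0.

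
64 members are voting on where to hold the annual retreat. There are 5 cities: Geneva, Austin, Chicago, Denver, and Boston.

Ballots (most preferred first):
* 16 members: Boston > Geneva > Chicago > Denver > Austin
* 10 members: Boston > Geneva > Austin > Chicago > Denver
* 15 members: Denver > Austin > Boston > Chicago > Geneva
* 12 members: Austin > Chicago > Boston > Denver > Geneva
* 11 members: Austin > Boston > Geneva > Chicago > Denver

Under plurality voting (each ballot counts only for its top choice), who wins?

First-place votes: Geneva 0, Austin 23, Chicago 0, Denver 15, Boston 26.

Boston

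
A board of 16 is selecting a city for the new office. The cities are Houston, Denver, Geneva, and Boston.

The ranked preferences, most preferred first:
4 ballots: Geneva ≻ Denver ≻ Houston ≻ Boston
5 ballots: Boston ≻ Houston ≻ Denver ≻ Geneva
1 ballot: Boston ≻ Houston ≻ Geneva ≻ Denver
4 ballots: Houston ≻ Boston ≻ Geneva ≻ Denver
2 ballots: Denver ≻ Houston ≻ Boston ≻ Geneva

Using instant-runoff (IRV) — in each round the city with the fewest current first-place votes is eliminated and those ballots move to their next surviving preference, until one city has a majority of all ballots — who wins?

Houston

Round 1: Houston 4, Denver 2, Geneva 4, Boston 6. Denver eliminated.
Round 2: Houston 6, Geneva 4, Boston 6. Geneva eliminated.
Round 3: Houston 10, Boston 6. Houston has a majority (≥9).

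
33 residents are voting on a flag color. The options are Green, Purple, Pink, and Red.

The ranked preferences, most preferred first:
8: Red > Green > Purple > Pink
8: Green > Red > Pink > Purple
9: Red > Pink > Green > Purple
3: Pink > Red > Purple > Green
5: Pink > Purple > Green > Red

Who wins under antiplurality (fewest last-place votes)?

Green

Last-place votes: Green 3, Purple 17, Pink 8, Red 5.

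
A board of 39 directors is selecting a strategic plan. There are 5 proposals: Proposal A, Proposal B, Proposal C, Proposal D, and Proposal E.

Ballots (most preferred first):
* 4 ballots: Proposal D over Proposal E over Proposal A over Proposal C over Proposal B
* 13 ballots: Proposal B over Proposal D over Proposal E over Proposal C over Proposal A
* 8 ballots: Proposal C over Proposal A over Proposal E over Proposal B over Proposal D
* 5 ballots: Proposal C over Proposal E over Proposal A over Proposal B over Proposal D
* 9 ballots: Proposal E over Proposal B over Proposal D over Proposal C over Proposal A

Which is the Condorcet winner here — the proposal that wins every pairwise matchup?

Proposal E

Proposal E vs Proposal A: 31–8
Proposal E vs Proposal B: 26–13
Proposal E vs Proposal C: 26–13
Proposal E vs Proposal D: 22–17
Proposal E beats every other proposal.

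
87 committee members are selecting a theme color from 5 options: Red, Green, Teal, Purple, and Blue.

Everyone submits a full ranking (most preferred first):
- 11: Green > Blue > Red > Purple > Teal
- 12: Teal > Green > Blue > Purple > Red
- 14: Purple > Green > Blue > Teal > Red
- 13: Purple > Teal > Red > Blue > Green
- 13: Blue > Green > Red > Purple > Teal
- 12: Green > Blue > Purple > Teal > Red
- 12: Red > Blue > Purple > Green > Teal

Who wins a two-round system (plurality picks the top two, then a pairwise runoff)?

Round 1 first-place votes: Red 12, Green 23, Teal 12, Purple 27, Blue 13. Purple and Green advance.
Runoff: Purple is ranked above Green on 39 ballots, Green above Purple on 48.

Green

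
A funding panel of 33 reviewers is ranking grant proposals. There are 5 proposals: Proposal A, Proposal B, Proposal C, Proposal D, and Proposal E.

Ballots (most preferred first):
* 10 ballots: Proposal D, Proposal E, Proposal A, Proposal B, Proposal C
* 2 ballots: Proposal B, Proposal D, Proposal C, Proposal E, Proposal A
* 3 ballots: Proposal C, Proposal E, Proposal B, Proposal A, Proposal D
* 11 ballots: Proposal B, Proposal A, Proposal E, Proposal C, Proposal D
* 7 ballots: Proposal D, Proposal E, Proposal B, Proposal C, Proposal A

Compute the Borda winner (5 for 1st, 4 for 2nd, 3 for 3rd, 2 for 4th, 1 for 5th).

Proposal E

Proposal A: 10×3 + 2×1 + 3×2 + 11×4 + 7×1 = 89
Proposal B: 10×2 + 2×5 + 3×3 + 11×5 + 7×3 = 115
Proposal C: 10×1 + 2×3 + 3×5 + 11×2 + 7×2 = 67
Proposal D: 10×5 + 2×4 + 3×1 + 11×1 + 7×5 = 107
Proposal E: 10×4 + 2×2 + 3×4 + 11×3 + 7×4 = 117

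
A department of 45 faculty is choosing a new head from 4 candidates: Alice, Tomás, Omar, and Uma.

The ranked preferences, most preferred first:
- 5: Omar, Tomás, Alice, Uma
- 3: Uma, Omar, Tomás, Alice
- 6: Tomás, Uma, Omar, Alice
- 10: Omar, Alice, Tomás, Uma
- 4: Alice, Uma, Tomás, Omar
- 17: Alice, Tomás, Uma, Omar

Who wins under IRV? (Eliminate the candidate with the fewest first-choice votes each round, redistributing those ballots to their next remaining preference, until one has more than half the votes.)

Omar

Round 1: Alice 21, Tomás 6, Omar 15, Uma 3. Uma eliminated.
Round 2: Alice 21, Tomás 6, Omar 18. Tomás eliminated.
Round 3: Alice 21, Omar 24. Omar has a majority (≥23).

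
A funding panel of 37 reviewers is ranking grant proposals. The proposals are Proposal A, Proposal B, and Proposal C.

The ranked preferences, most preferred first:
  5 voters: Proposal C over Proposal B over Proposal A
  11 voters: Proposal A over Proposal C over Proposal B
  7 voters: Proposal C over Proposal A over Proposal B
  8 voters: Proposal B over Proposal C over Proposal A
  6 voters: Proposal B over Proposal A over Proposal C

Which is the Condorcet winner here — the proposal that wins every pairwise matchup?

Proposal C vs Proposal A: 20–17
Proposal C vs Proposal B: 23–14
Proposal C beats every other proposal.

Proposal C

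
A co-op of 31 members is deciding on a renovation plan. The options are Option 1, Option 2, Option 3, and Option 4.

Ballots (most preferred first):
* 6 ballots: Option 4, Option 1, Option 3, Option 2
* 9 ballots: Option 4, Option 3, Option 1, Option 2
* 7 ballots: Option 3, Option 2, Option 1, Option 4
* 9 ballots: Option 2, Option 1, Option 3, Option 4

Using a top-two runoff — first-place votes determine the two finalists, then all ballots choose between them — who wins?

Option 2

Round 1 first-place votes: Option 1 0, Option 2 9, Option 3 7, Option 4 15. Option 4 and Option 2 advance.
Runoff: Option 4 is ranked above Option 2 on 15 ballots, Option 2 above Option 4 on 16.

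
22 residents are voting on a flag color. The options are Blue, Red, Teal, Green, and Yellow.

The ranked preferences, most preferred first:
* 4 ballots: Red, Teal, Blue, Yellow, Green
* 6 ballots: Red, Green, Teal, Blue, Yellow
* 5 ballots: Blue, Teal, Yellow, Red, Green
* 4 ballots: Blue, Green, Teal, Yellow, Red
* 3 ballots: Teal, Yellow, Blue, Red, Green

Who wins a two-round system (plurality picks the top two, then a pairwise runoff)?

Round 1 first-place votes: Blue 9, Red 10, Teal 3, Green 0, Yellow 0. Red and Blue advance.
Runoff: Red is ranked above Blue on 10 ballots, Blue above Red on 12.

Blue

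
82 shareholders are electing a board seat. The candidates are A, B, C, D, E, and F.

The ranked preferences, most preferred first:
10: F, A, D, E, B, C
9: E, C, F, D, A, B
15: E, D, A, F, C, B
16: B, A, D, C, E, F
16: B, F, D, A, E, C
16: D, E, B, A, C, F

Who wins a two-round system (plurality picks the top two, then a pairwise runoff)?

Round 1 first-place votes: A 0, B 32, C 0, D 16, E 24, F 10. B and E advance.
Runoff: B is ranked above E on 32 ballots, E above B on 50.

E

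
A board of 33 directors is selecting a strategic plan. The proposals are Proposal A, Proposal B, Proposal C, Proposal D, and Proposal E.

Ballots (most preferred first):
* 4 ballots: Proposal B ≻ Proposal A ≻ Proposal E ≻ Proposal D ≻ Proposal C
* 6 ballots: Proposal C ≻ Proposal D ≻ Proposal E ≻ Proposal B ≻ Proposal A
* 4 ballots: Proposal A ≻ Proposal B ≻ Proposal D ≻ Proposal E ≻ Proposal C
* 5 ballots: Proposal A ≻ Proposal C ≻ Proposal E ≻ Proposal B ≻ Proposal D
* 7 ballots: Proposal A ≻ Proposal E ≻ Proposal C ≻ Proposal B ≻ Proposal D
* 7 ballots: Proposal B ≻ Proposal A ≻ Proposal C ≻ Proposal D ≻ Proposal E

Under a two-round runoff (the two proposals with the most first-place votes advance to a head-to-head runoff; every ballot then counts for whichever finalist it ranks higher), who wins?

Round 1 first-place votes: Proposal A 16, Proposal B 11, Proposal C 6, Proposal D 0, Proposal E 0. Proposal A and Proposal B advance.
Runoff: Proposal A is ranked above Proposal B on 16 ballots, Proposal B above Proposal A on 17.

Proposal B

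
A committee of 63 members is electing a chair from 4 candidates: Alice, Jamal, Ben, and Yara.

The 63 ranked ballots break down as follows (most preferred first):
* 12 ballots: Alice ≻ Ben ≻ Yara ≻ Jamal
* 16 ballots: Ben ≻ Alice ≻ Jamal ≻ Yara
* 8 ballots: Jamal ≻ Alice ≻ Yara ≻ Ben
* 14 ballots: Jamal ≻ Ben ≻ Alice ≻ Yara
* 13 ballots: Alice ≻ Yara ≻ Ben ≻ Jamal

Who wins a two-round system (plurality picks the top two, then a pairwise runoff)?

Round 1 first-place votes: Alice 25, Jamal 22, Ben 16, Yara 0. Alice and Jamal advance.
Runoff: Alice is ranked above Jamal on 41 ballots, Jamal above Alice on 22.

Alice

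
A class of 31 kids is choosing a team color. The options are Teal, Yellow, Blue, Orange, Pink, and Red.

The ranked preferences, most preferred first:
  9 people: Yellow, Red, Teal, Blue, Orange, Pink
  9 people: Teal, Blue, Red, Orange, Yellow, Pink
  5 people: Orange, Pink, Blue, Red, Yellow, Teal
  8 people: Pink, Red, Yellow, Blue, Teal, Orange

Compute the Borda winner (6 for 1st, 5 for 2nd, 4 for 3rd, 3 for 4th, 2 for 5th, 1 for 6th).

Red

Teal: 9×4 + 9×6 + 5×1 + 8×2 = 111
Yellow: 9×6 + 9×2 + 5×2 + 8×4 = 114
Blue: 9×3 + 9×5 + 5×4 + 8×3 = 116
Orange: 9×2 + 9×3 + 5×6 + 8×1 = 83
Pink: 9×1 + 9×1 + 5×5 + 8×6 = 91
Red: 9×5 + 9×4 + 5×3 + 8×5 = 136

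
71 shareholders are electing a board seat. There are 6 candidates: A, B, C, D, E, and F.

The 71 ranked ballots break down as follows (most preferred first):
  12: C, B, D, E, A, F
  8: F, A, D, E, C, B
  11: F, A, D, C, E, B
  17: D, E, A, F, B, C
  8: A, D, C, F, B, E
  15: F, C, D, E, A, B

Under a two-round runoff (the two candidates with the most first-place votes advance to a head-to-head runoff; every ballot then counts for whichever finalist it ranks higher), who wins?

Round 1 first-place votes: A 8, B 0, C 12, D 17, E 0, F 34. F and D advance.
Runoff: F is ranked above D on 34 ballots, D above F on 37.

D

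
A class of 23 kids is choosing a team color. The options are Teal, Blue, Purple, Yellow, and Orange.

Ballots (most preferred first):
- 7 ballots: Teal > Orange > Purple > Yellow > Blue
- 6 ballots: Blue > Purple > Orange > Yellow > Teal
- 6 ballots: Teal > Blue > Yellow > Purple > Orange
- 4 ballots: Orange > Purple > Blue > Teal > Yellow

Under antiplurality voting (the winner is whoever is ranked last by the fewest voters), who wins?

Purple

Last-place votes: Teal 6, Blue 7, Purple 0, Yellow 4, Orange 6.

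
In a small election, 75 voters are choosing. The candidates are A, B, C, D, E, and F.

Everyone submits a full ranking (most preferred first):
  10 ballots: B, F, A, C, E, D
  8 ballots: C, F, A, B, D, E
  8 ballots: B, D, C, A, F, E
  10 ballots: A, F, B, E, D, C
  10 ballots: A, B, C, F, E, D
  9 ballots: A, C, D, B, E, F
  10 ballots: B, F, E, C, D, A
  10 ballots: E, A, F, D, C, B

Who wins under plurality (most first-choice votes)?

A

First-place votes: A 29, B 28, C 8, D 0, E 10, F 0.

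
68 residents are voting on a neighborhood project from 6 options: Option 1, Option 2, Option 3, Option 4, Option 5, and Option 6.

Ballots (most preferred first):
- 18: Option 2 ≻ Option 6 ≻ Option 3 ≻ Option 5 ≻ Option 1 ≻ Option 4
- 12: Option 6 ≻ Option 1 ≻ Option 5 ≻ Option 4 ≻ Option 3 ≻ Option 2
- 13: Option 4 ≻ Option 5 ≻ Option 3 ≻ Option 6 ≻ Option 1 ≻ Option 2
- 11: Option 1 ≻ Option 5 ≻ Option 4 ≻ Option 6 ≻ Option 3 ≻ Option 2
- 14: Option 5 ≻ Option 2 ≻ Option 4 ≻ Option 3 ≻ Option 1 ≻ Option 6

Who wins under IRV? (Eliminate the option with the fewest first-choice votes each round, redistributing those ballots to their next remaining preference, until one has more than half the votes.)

Option 5

Round 1: Option 1 11, Option 2 18, Option 3 0, Option 4 13, Option 5 14, Option 6 12. Option 3 eliminated.
Round 2: Option 1 11, Option 2 18, Option 4 13, Option 5 14, Option 6 12. Option 1 eliminated.
Round 3: Option 2 18, Option 4 13, Option 5 25, Option 6 12. Option 6 eliminated.
Round 4: Option 2 18, Option 4 13, Option 5 37. Option 5 has a majority (≥35).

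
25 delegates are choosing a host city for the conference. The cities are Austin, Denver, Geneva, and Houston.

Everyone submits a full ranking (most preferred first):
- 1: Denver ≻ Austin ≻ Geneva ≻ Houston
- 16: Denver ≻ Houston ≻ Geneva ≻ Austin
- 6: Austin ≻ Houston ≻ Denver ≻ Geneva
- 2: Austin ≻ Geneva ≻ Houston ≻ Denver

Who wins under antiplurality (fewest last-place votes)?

Houston

Last-place votes: Austin 16, Denver 2, Geneva 6, Houston 1.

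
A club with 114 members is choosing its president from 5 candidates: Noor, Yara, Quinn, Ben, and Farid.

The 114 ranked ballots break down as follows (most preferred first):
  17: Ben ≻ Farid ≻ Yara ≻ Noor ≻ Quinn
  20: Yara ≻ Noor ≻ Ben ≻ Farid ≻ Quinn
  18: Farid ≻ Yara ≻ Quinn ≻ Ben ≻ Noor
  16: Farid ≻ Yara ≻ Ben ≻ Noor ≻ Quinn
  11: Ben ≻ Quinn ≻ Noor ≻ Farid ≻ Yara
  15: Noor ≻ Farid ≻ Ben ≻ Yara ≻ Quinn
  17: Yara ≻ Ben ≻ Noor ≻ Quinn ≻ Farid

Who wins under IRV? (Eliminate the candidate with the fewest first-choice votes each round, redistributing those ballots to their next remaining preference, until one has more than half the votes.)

Farid

Round 1: Noor 15, Yara 37, Quinn 0, Ben 28, Farid 34. Quinn eliminated.
Round 2: Noor 15, Yara 37, Ben 28, Farid 34. Noor eliminated.
Round 3: Yara 37, Ben 28, Farid 49. Ben eliminated.
Round 4: Yara 37, Farid 77. Farid has a majority (≥58).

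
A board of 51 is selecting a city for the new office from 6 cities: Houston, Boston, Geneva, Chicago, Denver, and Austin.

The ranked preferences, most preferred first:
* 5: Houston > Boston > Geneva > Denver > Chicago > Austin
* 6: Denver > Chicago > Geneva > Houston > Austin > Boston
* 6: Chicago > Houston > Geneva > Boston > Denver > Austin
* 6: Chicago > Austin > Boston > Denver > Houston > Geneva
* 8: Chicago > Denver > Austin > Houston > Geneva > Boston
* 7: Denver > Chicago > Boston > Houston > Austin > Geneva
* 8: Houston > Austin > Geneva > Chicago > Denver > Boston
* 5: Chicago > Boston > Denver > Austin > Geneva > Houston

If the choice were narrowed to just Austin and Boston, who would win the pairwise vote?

Austin is ranked above Boston on 28 ballots; Boston above Austin on 23.

Austin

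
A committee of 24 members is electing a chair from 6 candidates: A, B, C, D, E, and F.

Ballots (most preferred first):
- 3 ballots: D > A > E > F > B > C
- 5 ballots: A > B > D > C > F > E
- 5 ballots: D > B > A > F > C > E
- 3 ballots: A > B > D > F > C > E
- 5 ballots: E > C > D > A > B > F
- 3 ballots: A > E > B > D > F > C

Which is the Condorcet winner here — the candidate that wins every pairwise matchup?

D vs A: 13–11
D vs B: 13–11
D vs C: 19–5
D vs E: 16–8
D vs F: 24–0
D beats every other candidate.

D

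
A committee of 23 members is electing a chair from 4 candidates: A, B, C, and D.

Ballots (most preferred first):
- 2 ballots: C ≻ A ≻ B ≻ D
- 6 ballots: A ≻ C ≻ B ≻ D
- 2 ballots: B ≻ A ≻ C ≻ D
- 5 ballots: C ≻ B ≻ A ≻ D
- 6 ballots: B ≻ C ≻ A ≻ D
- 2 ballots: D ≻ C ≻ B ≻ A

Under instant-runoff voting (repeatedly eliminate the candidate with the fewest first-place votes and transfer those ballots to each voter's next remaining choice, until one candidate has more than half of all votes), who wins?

Round 1: A 6, B 8, C 7, D 2. D eliminated.
Round 2: A 6, B 8, C 9. A eliminated.
Round 3: B 8, C 15. C has a majority (≥12).

C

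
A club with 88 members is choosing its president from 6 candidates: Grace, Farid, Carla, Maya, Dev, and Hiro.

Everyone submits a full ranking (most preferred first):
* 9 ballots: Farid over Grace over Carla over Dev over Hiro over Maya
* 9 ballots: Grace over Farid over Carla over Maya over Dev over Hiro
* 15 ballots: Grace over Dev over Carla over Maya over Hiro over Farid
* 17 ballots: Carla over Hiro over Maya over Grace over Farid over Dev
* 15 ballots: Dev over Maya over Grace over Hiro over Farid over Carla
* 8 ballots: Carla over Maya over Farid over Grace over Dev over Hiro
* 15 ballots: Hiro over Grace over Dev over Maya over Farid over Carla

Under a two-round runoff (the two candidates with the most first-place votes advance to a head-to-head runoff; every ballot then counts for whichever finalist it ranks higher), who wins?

Round 1 first-place votes: Grace 24, Farid 9, Carla 25, Maya 0, Dev 15, Hiro 15. Carla and Grace advance.
Runoff: Carla is ranked above Grace on 25 ballots, Grace above Carla on 63.

Grace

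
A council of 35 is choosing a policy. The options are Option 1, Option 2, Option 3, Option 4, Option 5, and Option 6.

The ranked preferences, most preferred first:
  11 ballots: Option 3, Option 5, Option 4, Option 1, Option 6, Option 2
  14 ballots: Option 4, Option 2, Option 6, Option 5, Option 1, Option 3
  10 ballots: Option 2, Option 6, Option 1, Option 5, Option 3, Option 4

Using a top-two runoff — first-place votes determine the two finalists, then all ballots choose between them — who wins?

Option 3

Round 1 first-place votes: Option 1 0, Option 2 10, Option 3 11, Option 4 14, Option 5 0, Option 6 0. Option 4 and Option 3 advance.
Runoff: Option 4 is ranked above Option 3 on 14 ballots, Option 3 above Option 4 on 21.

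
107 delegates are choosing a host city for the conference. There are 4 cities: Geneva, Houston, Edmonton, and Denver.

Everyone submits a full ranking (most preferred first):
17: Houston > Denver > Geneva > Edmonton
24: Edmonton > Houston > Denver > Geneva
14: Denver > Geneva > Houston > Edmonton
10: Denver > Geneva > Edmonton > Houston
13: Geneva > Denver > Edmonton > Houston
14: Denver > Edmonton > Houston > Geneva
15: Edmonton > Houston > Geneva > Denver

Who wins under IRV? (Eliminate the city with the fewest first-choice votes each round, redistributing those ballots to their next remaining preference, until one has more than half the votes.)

Round 1: Geneva 13, Houston 17, Edmonton 39, Denver 38. Geneva eliminated.
Round 2: Houston 17, Edmonton 39, Denver 51. Houston eliminated.
Round 3: Edmonton 39, Denver 68. Denver has a majority (≥54).

Denver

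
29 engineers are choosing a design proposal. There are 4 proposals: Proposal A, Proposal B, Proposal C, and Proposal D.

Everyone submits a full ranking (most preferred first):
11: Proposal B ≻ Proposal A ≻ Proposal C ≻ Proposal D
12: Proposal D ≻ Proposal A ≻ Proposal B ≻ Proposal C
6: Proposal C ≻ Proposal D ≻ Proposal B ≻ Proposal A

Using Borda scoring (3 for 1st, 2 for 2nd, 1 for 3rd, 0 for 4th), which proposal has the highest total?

Proposal B

Proposal A: 11×2 + 12×2 + 6×0 = 46
Proposal B: 11×3 + 12×1 + 6×1 = 51
Proposal C: 11×1 + 12×0 + 6×3 = 29
Proposal D: 11×0 + 12×3 + 6×2 = 48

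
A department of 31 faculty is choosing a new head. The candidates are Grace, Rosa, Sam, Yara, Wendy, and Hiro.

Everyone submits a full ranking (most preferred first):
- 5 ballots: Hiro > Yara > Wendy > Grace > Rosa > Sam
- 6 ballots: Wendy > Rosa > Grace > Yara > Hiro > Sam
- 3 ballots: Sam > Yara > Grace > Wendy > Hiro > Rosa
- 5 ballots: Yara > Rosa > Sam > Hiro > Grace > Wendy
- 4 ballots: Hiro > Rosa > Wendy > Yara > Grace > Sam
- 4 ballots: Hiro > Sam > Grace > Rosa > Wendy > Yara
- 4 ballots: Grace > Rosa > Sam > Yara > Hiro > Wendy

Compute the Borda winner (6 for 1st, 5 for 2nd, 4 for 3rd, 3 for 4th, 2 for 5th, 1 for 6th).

Rosa

Grace: 5×3 + 6×4 + 3×4 + 5×2 + 4×2 + 4×4 + 4×6 = 109
Rosa: 5×2 + 6×5 + 3×1 + 5×5 + 4×5 + 4×3 + 4×5 = 120
Sam: 5×1 + 6×1 + 3×6 + 5×4 + 4×1 + 4×5 + 4×4 = 89
Yara: 5×5 + 6×3 + 3×5 + 5×6 + 4×3 + 4×1 + 4×3 = 116
Wendy: 5×4 + 6×6 + 3×3 + 5×1 + 4×4 + 4×2 + 4×1 = 98
Hiro: 5×6 + 6×2 + 3×2 + 5×3 + 4×6 + 4×6 + 4×2 = 119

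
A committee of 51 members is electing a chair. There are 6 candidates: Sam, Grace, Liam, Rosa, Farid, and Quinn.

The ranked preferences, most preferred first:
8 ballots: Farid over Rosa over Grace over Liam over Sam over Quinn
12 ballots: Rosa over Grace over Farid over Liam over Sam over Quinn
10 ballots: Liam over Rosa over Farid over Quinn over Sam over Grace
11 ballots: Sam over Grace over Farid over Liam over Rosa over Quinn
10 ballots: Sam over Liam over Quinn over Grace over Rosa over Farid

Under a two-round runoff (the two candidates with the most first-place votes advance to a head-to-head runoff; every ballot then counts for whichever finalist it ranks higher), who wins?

Round 1 first-place votes: Sam 21, Grace 0, Liam 10, Rosa 12, Farid 8, Quinn 0. Sam and Rosa advance.
Runoff: Sam is ranked above Rosa on 21 ballots, Rosa above Sam on 30.

Rosa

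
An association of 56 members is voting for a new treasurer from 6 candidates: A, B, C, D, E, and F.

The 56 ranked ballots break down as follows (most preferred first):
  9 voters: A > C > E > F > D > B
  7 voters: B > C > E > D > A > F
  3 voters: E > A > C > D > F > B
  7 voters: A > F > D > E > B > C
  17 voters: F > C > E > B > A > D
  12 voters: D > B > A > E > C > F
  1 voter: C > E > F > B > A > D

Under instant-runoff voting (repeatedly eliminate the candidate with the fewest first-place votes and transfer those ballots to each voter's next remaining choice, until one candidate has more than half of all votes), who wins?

Round 1: A 16, B 7, C 1, D 12, E 3, F 17. C eliminated.
Round 2: A 16, B 7, D 12, E 4, F 17. E eliminated.
Round 3: A 19, B 7, D 12, F 18. B eliminated.
Round 4: A 19, D 19, F 18. F eliminated.
Round 5: A 37, D 19. A has a majority (≥29).

A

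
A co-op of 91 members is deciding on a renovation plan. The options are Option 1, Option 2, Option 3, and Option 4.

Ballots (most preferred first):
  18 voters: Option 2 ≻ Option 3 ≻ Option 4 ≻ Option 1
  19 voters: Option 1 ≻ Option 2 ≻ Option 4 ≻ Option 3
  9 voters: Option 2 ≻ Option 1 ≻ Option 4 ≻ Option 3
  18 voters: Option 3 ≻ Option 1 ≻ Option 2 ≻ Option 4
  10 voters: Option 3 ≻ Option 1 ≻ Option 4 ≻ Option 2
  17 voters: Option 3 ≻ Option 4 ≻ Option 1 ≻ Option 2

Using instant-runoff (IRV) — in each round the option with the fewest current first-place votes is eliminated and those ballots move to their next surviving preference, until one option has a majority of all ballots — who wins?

Round 1: Option 1 19, Option 2 27, Option 3 45, Option 4 0. Option 4 eliminated.
Round 2: Option 1 19, Option 2 27, Option 3 45. Option 1 eliminated.
Round 3: Option 2 46, Option 3 45. Option 2 has a majority (≥46).

Option 2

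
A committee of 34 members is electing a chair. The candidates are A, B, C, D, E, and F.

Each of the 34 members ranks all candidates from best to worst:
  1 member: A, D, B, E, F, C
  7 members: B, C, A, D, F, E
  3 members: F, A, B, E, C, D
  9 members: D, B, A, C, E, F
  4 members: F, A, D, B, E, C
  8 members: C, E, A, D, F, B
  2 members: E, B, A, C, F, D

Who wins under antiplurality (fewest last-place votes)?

Last-place votes: A 0, B 8, C 5, D 5, E 7, F 9.

A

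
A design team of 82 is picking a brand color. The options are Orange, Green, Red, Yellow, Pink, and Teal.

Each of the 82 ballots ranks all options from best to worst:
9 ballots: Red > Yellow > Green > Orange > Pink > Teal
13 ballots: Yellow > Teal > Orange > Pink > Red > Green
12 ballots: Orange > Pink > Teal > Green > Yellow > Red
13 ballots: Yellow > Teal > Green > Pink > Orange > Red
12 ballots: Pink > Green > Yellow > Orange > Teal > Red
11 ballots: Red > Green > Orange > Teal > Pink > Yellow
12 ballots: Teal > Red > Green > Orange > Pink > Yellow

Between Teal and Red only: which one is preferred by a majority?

Teal is ranked above Red on 62 ballots; Red above Teal on 20.

Teal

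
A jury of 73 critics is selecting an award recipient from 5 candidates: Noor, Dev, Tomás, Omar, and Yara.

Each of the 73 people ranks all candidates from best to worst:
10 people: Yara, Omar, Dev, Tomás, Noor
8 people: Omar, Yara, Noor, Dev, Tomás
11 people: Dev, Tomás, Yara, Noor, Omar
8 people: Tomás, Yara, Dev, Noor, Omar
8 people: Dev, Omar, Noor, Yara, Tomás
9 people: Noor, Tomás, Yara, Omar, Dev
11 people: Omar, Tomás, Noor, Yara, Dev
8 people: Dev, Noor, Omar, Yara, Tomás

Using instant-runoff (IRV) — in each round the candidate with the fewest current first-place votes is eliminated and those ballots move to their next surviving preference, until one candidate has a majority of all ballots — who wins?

Yara

Round 1: Noor 9, Dev 27, Tomás 8, Omar 19, Yara 10. Tomás eliminated.
Round 2: Noor 9, Dev 27, Omar 19, Yara 18. Noor eliminated.
Round 3: Dev 27, Omar 19, Yara 27. Omar eliminated.
Round 4: Dev 27, Yara 46. Yara has a majority (≥37).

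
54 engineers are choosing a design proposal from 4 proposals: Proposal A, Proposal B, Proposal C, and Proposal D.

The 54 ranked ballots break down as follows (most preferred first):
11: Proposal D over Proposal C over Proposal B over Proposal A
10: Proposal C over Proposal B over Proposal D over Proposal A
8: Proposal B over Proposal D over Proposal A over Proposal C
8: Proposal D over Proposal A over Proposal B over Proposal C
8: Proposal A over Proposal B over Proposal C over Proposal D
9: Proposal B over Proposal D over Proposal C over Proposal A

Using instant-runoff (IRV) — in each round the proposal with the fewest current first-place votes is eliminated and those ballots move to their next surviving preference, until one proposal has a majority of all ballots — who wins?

Round 1: Proposal A 8, Proposal B 17, Proposal C 10, Proposal D 19. Proposal A eliminated.
Round 2: Proposal B 25, Proposal C 10, Proposal D 19. Proposal C eliminated.
Round 3: Proposal B 35, Proposal D 19. Proposal B has a majority (≥28).

Proposal B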